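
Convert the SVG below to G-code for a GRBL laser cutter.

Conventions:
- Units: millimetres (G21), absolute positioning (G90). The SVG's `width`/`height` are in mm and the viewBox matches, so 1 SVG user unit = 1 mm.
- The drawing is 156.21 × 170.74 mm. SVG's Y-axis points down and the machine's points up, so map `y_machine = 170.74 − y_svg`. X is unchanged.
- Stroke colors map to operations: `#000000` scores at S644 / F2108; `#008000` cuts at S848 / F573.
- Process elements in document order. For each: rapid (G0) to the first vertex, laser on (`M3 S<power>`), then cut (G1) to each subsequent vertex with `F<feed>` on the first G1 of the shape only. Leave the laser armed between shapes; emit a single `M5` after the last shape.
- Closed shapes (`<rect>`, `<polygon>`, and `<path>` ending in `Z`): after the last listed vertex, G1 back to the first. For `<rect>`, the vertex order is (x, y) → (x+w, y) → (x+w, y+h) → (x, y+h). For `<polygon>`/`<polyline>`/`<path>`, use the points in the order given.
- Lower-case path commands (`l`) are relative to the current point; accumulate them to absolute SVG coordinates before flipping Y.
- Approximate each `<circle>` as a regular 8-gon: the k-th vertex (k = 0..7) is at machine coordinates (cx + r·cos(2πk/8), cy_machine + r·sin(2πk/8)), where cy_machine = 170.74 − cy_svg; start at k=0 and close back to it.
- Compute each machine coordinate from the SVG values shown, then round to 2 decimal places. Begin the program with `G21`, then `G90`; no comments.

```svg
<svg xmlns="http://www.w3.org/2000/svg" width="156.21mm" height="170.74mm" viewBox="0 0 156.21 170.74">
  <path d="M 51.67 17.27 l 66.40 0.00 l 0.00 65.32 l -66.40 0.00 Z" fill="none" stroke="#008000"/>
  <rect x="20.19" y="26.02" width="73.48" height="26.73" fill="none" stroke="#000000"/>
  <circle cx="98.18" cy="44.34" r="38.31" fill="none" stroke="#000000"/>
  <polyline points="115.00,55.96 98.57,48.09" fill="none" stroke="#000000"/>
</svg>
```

G21
G90
G0 X51.67 Y153.47
M3 S848
G1 X118.07 Y153.47 F573
G1 X118.07 Y88.15
G1 X51.67 Y88.15
G1 X51.67 Y153.47
G0 X20.19 Y144.72
M3 S644
G1 X93.67 Y144.72 F2108
G1 X93.67 Y117.99
G1 X20.19 Y117.99
G1 X20.19 Y144.72
G0 X136.49 Y126.40
M3 S644
G1 X125.27 Y153.49 F2108
G1 X98.18 Y164.71
G1 X71.09 Y153.49
G1 X59.87 Y126.40
G1 X71.09 Y99.31
G1 X98.18 Y88.09
G1 X125.27 Y99.31
G1 X136.49 Y126.40
G0 X115.00 Y114.78
M3 S644
G1 X98.57 Y122.65 F2108
M5

1 u = 1 mm; y_m = 170.74 − y.

[1] `<path>` rectangle, #008000→cut S848 F573: (51.67,153.47) → (118.07,153.47) → (118.07,88.15) → (51.67,88.15) → (51.67,153.47) (closed)

[2] `<rect>` rectangle, #000000→score S644 F2108: (20.19,144.72) → (93.67,144.72) → (93.67,117.99) → (20.19,117.99) → (20.19,144.72) (closed)

[3] `<circle>` circle, #000000→score S644 F2108: (136.49,126.40) → (125.27,153.49) → (98.18,164.71) → (71.09,153.49) → (59.87,126.40) → (71.09,99.31) → (98.18,88.09) → (125.27,99.31) → (136.49,126.40) (closed)

[4] `<polyline>` line segment, #000000→score S644 F2108: (115.00,114.78) → (98.57,122.65)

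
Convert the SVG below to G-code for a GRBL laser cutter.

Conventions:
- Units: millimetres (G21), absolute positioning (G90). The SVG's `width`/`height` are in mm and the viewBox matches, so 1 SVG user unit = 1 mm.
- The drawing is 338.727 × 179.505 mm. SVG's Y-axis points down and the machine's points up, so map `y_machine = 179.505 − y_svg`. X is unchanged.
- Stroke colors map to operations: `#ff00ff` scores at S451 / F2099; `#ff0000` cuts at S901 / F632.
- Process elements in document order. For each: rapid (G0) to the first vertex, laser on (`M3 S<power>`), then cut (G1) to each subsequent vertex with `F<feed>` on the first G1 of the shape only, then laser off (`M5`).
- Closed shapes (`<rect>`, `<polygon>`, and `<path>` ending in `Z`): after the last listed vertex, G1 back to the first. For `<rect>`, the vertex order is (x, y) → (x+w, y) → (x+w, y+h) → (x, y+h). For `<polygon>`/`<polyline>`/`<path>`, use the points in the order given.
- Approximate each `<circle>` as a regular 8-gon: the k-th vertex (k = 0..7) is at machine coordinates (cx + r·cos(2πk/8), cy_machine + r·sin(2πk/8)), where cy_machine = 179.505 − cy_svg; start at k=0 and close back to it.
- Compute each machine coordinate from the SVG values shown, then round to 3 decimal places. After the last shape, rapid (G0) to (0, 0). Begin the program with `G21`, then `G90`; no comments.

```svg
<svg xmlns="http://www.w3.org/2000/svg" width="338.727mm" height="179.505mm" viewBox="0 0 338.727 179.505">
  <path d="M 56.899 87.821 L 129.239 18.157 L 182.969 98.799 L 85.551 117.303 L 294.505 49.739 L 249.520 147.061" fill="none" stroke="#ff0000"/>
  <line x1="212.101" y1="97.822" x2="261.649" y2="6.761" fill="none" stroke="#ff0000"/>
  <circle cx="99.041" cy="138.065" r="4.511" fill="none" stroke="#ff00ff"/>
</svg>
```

G21
G90
G0 X56.899 Y91.684
M3 S901
G1 X129.239 Y161.348 F632
G1 X182.969 Y80.706
G1 X85.551 Y62.202
G1 X294.505 Y129.766
G1 X249.520 Y32.444
M5
G0 X212.101 Y81.683
M3 S901
G1 X261.649 Y172.744 F632
M5
G0 X103.552 Y41.440
M3 S451
G1 X102.231 Y44.630 F2099
G1 X99.041 Y45.951
G1 X95.851 Y44.630
G1 X94.530 Y41.440
G1 X95.851 Y38.250
G1 X99.041 Y36.929
G1 X102.231 Y38.250
G1 X103.552 Y41.440
M5
G0 X0.000 Y0.000

viewBox `0 0 338.727 179.505` with mm width/height → 1 unit = 1 mm. Flip: y_m = 179.505 − y_svg.

**Shape 1** — `<path>` open polyline, stroke `#ff0000` → cut (S901, F632). Machine vertices: (56.899,91.684) → (129.239,161.348) → (182.969,80.706) → (85.551,62.202) → (294.505,129.766) → (249.520,32.444). Open path.

**Shape 2** — `<line>` line segment, stroke `#ff0000` → cut (S901, F632). Machine vertices: (212.101,81.683) → (261.649,172.744). Open path.

**Shape 3** — `<circle>` circle, stroke `#ff00ff` → score (S451, F2099). Machine vertices: (103.552,41.440) → (102.231,44.630) → (99.041,45.951) → (95.851,44.630) → (94.530,41.440) → (95.851,38.250) → (99.041,36.929) → (102.231,38.250) → (103.552,41.440). Closed: final G1 returns to the first vertex.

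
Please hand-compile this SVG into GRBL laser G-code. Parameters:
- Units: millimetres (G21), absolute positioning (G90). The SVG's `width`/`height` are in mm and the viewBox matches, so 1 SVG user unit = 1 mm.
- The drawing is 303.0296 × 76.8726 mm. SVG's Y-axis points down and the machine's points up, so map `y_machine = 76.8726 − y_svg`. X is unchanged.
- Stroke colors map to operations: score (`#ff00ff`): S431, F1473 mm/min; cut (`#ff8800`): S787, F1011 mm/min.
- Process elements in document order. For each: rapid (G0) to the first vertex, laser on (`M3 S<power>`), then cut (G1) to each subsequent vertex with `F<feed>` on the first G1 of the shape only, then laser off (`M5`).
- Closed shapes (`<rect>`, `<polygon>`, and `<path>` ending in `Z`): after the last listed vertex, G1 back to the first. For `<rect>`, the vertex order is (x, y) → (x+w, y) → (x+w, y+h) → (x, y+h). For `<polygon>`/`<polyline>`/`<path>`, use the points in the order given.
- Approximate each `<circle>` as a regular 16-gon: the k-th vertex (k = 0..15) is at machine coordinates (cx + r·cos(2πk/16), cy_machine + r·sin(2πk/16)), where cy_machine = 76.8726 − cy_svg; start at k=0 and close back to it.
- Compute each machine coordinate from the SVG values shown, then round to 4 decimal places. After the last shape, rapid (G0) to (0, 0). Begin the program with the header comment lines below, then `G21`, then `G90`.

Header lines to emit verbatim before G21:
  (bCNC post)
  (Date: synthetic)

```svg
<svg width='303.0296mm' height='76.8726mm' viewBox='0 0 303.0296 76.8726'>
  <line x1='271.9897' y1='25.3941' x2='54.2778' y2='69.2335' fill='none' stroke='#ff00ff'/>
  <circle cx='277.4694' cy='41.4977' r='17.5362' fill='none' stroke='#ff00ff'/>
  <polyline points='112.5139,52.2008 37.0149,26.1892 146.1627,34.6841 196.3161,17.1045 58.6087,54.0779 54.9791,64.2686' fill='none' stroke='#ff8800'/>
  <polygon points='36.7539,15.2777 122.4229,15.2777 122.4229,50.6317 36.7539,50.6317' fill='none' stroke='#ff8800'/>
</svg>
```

(bCNC post)
(Date: synthetic)
G21
G90
G0 X271.9897 Y51.4785
M3 S431
G1 X54.2778 Y7.6391 F1473
M5
G0 X295.0056 Y35.3749
M3 S431
G1 X293.6707 Y42.0857 F1473
G1 X289.8694 Y47.7749
G1 X284.1802 Y51.5762
G1 X277.4694 Y52.9111
G1 X270.7586 Y51.5762
G1 X265.0694 Y47.7749
G1 X261.2681 Y42.0857
G1 X259.9332 Y35.3749
G1 X261.2681 Y28.6641
G1 X265.0694 Y22.9749
G1 X270.7586 Y19.1736
G1 X277.4694 Y17.8387
G1 X284.1802 Y19.1736
G1 X289.8694 Y22.9749
G1 X293.6707 Y28.6641
G1 X295.0056 Y35.3749
M5
G0 X112.5139 Y24.6718
M3 S787
G1 X37.0149 Y50.6834 F1011
G1 X146.1627 Y42.1885
G1 X196.3161 Y59.7681
G1 X58.6087 Y22.7947
G1 X54.9791 Y12.6040
M5
G0 X36.7539 Y61.5949
M3 S787
G1 X122.4229 Y61.5949 F1011
G1 X122.4229 Y26.2409
G1 X36.7539 Y26.2409
G1 X36.7539 Y61.5949
M5
G0 X0.0000 Y0.0000

1 u = 1 mm; y_m = 76.8726 − y.

[1] `<line>` line segment, #ff00ff→score S431 F1473: (271.9897,51.4785) → (54.2778,7.6391)

[2] `<circle>` circle, #ff00ff→score S431 F1473: (295.0056,35.3749) → (293.6707,42.0857) → (289.8694,47.7749) → (284.1802,51.5762) → (277.4694,52.9111) → (270.7586,51.5762) → (265.0694,47.7749) → (261.2681,42.0857) → (259.9332,35.3749) → (261.2681,28.6641) → (265.0694,22.9749) → (270.7586,19.1736) → (277.4694,17.8387) → (284.1802,19.1736) → (289.8694,22.9749) → (293.6707,28.6641) → (295.0056,35.3749) (closed)

[3] `<polyline>` open polyline, #ff8800→cut S787 F1011: (112.5139,24.6718) → (37.0149,50.6834) → (146.1627,42.1885) → (196.3161,59.7681) → (58.6087,22.7947) → (54.9791,12.6040)

[4] `<polygon>` rectangle, #ff8800→cut S787 F1011: (36.7539,61.5949) → (122.4229,61.5949) → (122.4229,26.2409) → (36.7539,26.2409) → (36.7539,61.5949) (closed)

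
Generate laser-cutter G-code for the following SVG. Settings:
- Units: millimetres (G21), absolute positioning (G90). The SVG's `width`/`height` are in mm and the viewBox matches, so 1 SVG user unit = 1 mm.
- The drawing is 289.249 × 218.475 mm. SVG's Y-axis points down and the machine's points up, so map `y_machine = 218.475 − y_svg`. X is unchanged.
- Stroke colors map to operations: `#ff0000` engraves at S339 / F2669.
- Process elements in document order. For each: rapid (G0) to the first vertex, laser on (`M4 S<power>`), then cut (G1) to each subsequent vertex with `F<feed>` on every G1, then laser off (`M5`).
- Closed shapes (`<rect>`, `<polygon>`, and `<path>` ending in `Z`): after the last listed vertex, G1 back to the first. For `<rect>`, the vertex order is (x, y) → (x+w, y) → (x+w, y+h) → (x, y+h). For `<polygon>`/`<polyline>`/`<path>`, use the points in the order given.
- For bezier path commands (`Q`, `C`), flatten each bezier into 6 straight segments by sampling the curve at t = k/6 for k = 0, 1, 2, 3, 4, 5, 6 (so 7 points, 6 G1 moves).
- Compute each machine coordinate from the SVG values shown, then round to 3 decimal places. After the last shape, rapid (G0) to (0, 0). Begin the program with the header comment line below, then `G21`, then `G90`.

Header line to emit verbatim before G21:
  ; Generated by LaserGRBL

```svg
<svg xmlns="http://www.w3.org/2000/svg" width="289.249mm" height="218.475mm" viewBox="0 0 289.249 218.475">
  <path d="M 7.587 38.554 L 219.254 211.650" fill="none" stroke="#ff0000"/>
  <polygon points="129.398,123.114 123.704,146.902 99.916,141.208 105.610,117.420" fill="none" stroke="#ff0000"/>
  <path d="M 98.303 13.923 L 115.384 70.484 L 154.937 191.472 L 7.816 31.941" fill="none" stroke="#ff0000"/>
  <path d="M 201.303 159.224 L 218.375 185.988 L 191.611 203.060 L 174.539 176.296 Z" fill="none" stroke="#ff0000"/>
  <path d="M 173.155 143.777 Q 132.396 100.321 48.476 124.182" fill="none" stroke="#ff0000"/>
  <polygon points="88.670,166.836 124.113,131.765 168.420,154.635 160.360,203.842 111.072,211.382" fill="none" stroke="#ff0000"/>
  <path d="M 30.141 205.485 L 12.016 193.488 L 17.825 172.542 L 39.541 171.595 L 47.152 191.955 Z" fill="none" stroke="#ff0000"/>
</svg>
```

Since the viewBox matches the mm dimensions, user units are millimetres directly. The only transform is the Y-flip y_m = 218.475 − y_svg.

Shape 1 is a line segment drawn with `<path>`. Its stroke #ff0000 means engrave at S339, F2669. After flipping Y the toolpath is (7.587,179.921) → (219.254,6.825).

Shape 2 is a regular polygon drawn with `<polygon>`. Its stroke #ff0000 means engrave at S339, F2669. After flipping Y the toolpath is (129.398,95.361) → (123.704,71.573) → (99.916,77.267) → (105.610,101.055) → (129.398,95.361), returning to the start.

Shape 3 is a open polyline drawn with `<path>`. Its stroke #ff0000 means engrave at S339, F2669. After flipping Y the toolpath is (98.303,204.552) → (115.384,147.991) → (154.937,27.003) → (7.816,186.534).

Shape 4 is a regular polygon drawn with `<path>`. Its stroke #ff0000 means engrave at S339, F2669. After flipping Y the toolpath is (201.303,59.251) → (218.375,32.487) → (191.611,15.415) → (174.539,42.179) → (201.303,59.251), returning to the start.

Shape 5 is a quadratic bezier drawn with `<path>`. Its stroke #ff0000 means engrave at S339, F2669. After flipping Y the toolpath is (173.155,74.698) → (158.370,87.313) → (141.187,96.189) → (121.606,101.325) → (99.627,102.721) → (75.250,100.377) → (48.476,94.293).

Shape 6 is a regular polygon drawn with `<polygon>`. Its stroke #ff0000 means engrave at S339, F2669. After flipping Y the toolpath is (88.670,51.639) → (124.113,86.710) → (168.420,63.840) → (160.360,14.633) → (111.072,7.093) → (88.670,51.639), returning to the start.

Shape 7 is a regular polygon drawn with `<path>`. Its stroke #ff0000 means engrave at S339, F2669. After flipping Y the toolpath is (30.141,12.990) → (12.016,24.987) → (17.825,45.933) → (39.541,46.880) → (47.152,26.520) → (30.141,12.990), returning to the start.

; Generated by LaserGRBL
G21
G90
G0 X7.587 Y179.921
M4 S339
G1 X219.254 Y6.825 F2669
M5
G0 X129.398 Y95.361
M4 S339
G1 X123.704 Y71.573 F2669
G1 X99.916 Y77.267 F2669
G1 X105.610 Y101.055 F2669
G1 X129.398 Y95.361 F2669
M5
G0 X98.303 Y204.552
M4 S339
G1 X115.384 Y147.991 F2669
G1 X154.937 Y27.003 F2669
G1 X7.816 Y186.534 F2669
M5
G0 X201.303 Y59.251
M4 S339
G1 X218.375 Y32.487 F2669
G1 X191.611 Y15.415 F2669
G1 X174.539 Y42.179 F2669
G1 X201.303 Y59.251 F2669
M5
G0 X173.155 Y74.698
M4 S339
G1 X158.370 Y87.313 F2669
G1 X141.187 Y96.189 F2669
G1 X121.606 Y101.325 F2669
G1 X99.627 Y102.721 F2669
G1 X75.250 Y100.377 F2669
G1 X48.476 Y94.293 F2669
M5
G0 X88.670 Y51.639
M4 S339
G1 X124.113 Y86.710 F2669
G1 X168.420 Y63.840 F2669
G1 X160.360 Y14.633 F2669
G1 X111.072 Y7.093 F2669
G1 X88.670 Y51.639 F2669
M5
G0 X30.141 Y12.990
M4 S339
G1 X12.016 Y24.987 F2669
G1 X17.825 Y45.933 F2669
G1 X39.541 Y46.880 F2669
G1 X47.152 Y26.520 F2669
G1 X30.141 Y12.990 F2669
M5
G0 X0.000 Y0.000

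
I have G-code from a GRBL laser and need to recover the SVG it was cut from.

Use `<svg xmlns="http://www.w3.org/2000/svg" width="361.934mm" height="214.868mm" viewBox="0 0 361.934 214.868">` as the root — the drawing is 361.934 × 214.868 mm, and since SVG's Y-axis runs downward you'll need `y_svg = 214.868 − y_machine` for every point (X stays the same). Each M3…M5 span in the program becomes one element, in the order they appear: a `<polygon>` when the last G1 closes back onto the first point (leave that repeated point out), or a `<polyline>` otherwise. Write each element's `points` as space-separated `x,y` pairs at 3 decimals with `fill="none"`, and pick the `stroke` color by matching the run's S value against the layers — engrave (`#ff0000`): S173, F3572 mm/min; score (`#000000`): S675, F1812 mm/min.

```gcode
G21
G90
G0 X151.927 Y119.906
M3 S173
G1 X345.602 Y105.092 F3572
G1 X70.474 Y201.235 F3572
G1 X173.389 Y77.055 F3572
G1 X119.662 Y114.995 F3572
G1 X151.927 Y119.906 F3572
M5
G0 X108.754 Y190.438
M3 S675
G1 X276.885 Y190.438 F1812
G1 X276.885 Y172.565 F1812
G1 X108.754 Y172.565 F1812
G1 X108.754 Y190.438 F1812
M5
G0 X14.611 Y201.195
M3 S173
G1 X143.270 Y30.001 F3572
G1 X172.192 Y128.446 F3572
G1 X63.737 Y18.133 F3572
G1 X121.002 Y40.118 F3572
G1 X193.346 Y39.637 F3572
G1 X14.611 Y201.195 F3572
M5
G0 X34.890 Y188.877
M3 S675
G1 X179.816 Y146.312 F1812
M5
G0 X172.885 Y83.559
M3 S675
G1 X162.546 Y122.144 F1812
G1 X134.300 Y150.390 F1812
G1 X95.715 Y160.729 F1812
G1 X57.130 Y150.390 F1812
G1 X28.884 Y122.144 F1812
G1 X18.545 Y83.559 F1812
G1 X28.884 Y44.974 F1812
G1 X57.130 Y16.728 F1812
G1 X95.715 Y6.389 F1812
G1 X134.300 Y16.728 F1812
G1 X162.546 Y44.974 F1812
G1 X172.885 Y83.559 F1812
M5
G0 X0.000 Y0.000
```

<svg xmlns="http://www.w3.org/2000/svg" width="361.934mm" height="214.868mm" viewBox="0 0 361.934 214.868">
  <polygon points="151.927,94.962 345.602,109.776 70.474,13.633 173.389,137.813 119.662,99.873" fill="none" stroke="#ff0000"/>
  <polygon points="108.754,24.430 276.885,24.430 276.885,42.303 108.754,42.303" fill="none" stroke="#000000"/>
  <polygon points="14.611,13.673 143.270,184.867 172.192,86.422 63.737,196.735 121.002,174.750 193.346,175.231" fill="none" stroke="#ff0000"/>
  <polyline points="34.890,25.991 179.816,68.556" fill="none" stroke="#000000"/>
  <polygon points="172.885,131.309 162.546,92.724 134.300,64.478 95.715,54.139 57.130,64.478 28.884,92.724 18.545,131.309 28.884,169.894 57.130,198.140 95.715,208.479 134.300,198.140 162.546,169.894" fill="none" stroke="#000000"/>
</svg>

y_svg = 214.868 − y_m.

[1] S173→`#ff0000` (engrave); closed run; points: 151.927,94.962 345.602,109.776 70.474,13.633 173.389,137.813 119.662,99.873

[2] S675→`#000000` (score); closed run; points: 108.754,24.430 276.885,24.430 276.885,42.303 108.754,42.303

[3] S173→`#ff0000` (engrave); closed run; points: 14.611,13.673 143.270,184.867 172.192,86.422 63.737,196.735 121.002,174.750 193.346,175.231

[4] S675→`#000000` (score); open run; points: 34.890,25.991 179.816,68.556

[5] S675→`#000000` (score); closed run; points: 172.885,131.309 162.546,92.724 134.300,64.478 95.715,54.139 57.130,64.478 28.884,92.724 18.545,131.309 28.884,169.894 57.130,198.140 95.715,208.479 134.300,198.140 162.546,169.894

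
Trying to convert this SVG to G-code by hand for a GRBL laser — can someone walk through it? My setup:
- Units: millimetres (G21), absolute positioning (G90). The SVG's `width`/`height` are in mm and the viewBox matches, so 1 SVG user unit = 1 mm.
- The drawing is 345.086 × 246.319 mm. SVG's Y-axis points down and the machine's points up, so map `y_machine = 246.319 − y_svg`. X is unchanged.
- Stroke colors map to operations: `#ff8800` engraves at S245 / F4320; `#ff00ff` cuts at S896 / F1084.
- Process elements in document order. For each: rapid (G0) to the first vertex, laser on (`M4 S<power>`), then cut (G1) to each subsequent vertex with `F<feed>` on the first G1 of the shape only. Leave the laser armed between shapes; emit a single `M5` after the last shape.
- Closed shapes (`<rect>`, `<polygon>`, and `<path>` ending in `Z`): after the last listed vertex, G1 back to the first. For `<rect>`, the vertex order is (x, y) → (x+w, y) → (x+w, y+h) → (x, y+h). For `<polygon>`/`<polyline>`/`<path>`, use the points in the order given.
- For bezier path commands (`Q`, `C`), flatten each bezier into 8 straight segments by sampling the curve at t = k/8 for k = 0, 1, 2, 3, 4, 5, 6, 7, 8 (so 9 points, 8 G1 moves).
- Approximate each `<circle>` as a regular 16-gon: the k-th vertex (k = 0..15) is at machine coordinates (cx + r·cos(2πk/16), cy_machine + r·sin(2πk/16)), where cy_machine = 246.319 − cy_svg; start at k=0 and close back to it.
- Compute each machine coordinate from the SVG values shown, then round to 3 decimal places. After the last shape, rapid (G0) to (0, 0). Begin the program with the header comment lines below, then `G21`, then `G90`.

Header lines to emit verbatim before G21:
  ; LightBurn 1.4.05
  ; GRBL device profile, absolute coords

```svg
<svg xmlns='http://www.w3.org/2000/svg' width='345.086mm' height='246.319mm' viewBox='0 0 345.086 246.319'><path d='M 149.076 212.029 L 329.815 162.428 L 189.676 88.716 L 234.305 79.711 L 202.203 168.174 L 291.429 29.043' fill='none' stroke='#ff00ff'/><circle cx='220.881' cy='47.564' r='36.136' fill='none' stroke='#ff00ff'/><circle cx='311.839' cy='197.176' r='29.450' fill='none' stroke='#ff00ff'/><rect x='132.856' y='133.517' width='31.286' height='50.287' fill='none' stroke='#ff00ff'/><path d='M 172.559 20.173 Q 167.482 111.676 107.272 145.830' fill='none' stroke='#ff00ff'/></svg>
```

; LightBurn 1.4.05
; GRBL device profile, absolute coords
G21
G90
G0 X149.076 Y34.290
M4 S896
G1 X329.815 Y83.891 F1084
G1 X189.676 Y157.603
G1 X234.305 Y166.608
G1 X202.203 Y78.145
G1 X291.429 Y217.276
G0 X257.017 Y198.755
M4 S896
G1 X254.266 Y212.584 F1084
G1 X246.433 Y224.307
G1 X234.710 Y232.140
G1 X220.881 Y234.891
G1 X207.052 Y232.140
G1 X195.329 Y224.307
G1 X187.496 Y212.584
G1 X184.745 Y198.755
G1 X187.496 Y184.926
G1 X195.329 Y173.203
G1 X207.052 Y165.370
G1 X220.881 Y162.619
G1 X234.710 Y165.370
G1 X246.433 Y173.203
G1 X254.266 Y184.926
G1 X257.017 Y198.755
G0 X341.289 Y49.143
M4 S896
G1 X339.047 Y60.413 F1084
G1 X332.663 Y69.967
G1 X323.109 Y76.351
G1 X311.839 Y78.593
G1 X300.569 Y76.351
G1 X291.015 Y69.967
G1 X284.631 Y60.413
G1 X282.389 Y49.143
G1 X284.631 Y37.873
G1 X291.015 Y28.319
G1 X300.569 Y21.935
G1 X311.839 Y19.693
G1 X323.109 Y21.935
G1 X332.663 Y28.319
G1 X339.047 Y37.873
G1 X341.289 Y49.143
G0 X132.856 Y112.802
M4 S896
G1 X164.142 Y112.802 F1084
G1 X164.142 Y62.515
G1 X132.856 Y62.515
G1 X132.856 Y112.802
G0 X172.559 Y226.146
M4 S896
G1 X170.428 Y204.166 F1084
G1 X166.575 Y183.979
G1 X160.998 Y165.583
G1 X153.699 Y148.980
G1 X144.676 Y134.169
G1 X133.931 Y121.150
G1 X121.463 Y109.924
G1 X107.272 Y100.489
M5
G0 X0.000 Y0.000

Since the viewBox matches the mm dimensions, user units are millimetres directly. The only transform is the Y-flip y_m = 246.319 − y_svg.

Shape 1 is a open polyline drawn with `<path>`. Its stroke #ff00ff means cut at S896, F1084. After flipping Y the toolpath is (149.076,34.290) → (329.815,83.891) → (189.676,157.603) → (234.305,166.608) → (202.203,78.145) → (291.429,217.276).

Shape 2 is a circle drawn with `<circle>`. Its stroke #ff00ff means cut at S896, F1084. After flipping Y the toolpath is (257.017,198.755) → (254.266,212.584) → (246.433,224.307) → (234.710,232.140) → (220.881,234.891) → (207.052,232.140) → (195.329,224.307) → (187.496,212.584) → (184.745,198.755) → (187.496,184.926) → (195.329,173.203) → (207.052,165.370) → (220.881,162.619) → (234.710,165.370) → (246.433,173.203) → (254.266,184.926) → (257.017,198.755), returning to the start.

Shape 3 is a circle drawn with `<circle>`. Its stroke #ff00ff means cut at S896, F1084. After flipping Y the toolpath is (341.289,49.143) → (339.047,60.413) → (332.663,69.967) → (323.109,76.351) → (311.839,78.593) → (300.569,76.351) → (291.015,69.967) → (284.631,60.413) → (282.389,49.143) → (284.631,37.873) → (291.015,28.319) → (300.569,21.935) → (311.839,19.693) → (323.109,21.935) → (332.663,28.319) → (339.047,37.873) → (341.289,49.143), returning to the start.

Shape 4 is a rectangle drawn with `<rect>`. Its stroke #ff00ff means cut at S896, F1084. After flipping Y the toolpath is (132.856,112.802) → (164.142,112.802) → (164.142,62.515) → (132.856,62.515) → (132.856,112.802), returning to the start.

Shape 5 is a quadratic bezier drawn with `<path>`. Its stroke #ff00ff means cut at S896, F1084. After flipping Y the toolpath is (172.559,226.146) → (170.428,204.166) → (166.575,183.979) → (160.998,165.583) → (153.699,148.980) → (144.676,134.169) → (133.931,121.150) → (121.463,109.924) → (107.272,100.489).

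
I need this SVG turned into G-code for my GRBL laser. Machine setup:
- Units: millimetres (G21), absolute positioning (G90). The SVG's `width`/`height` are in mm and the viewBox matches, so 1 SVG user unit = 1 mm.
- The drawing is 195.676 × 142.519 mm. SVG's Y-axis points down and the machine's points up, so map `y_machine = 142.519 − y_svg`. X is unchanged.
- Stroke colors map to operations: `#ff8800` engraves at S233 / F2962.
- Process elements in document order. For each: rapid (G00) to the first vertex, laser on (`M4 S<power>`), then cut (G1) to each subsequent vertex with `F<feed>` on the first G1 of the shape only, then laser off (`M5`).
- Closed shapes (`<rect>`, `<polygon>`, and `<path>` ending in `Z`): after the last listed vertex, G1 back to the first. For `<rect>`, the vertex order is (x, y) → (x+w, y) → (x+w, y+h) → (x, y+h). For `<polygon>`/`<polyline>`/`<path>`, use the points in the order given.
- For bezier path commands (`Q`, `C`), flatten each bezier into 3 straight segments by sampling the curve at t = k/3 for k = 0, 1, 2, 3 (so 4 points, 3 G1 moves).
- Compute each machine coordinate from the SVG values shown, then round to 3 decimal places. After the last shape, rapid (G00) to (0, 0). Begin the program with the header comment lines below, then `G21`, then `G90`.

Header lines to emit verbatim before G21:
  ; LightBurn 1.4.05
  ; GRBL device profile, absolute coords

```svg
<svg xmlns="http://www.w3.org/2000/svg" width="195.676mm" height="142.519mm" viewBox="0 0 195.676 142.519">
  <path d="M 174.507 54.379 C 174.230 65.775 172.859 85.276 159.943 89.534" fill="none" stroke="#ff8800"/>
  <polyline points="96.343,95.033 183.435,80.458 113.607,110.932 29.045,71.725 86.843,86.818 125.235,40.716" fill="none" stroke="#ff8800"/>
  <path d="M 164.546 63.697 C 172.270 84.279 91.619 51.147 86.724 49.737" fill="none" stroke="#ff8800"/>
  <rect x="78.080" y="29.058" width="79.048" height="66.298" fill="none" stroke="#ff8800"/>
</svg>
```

1 u = 1 mm; y_m = 142.519 − y.

[1] `<path>` cubic bezier, #ff8800→engrave S233 F2962: (174.507,88.140) → (173.478,74.907) → (169.398,61.459) → (159.943,52.985)

[2] `<polyline>` open polyline, #ff8800→engrave S233 F2962: (96.343,47.486) → (183.435,62.061) → (113.607,31.587) → (29.045,70.794) → (86.843,55.701) → (125.235,101.803)

[3] `<path>` cubic bezier, #ff8800→engrave S233 F2962: (164.546,78.822) → (148.891,72.980) → (110.792,83.962) → (86.724,92.782)

[4] `<rect>` rectangle, #ff8800→engrave S233 F2962: (78.080,113.461) → (157.128,113.461) → (157.128,47.163) → (78.080,47.163) → (78.080,113.461) (closed)

; LightBurn 1.4.05
; GRBL device profile, absolute coords
G21
G90
G00 X174.507 Y88.140
M4 S233
G1 X173.478 Y74.907 F2962
G1 X169.398 Y61.459
G1 X159.943 Y52.985
M5
G00 X96.343 Y47.486
M4 S233
G1 X183.435 Y62.061 F2962
G1 X113.607 Y31.587
G1 X29.045 Y70.794
G1 X86.843 Y55.701
G1 X125.235 Y101.803
M5
G00 X164.546 Y78.822
M4 S233
G1 X148.891 Y72.980 F2962
G1 X110.792 Y83.962
G1 X86.724 Y92.782
M5
G00 X78.080 Y113.461
M4 S233
G1 X157.128 Y113.461 F2962
G1 X157.128 Y47.163
G1 X78.080 Y47.163
G1 X78.080 Y113.461
M5
G00 X0.000 Y0.000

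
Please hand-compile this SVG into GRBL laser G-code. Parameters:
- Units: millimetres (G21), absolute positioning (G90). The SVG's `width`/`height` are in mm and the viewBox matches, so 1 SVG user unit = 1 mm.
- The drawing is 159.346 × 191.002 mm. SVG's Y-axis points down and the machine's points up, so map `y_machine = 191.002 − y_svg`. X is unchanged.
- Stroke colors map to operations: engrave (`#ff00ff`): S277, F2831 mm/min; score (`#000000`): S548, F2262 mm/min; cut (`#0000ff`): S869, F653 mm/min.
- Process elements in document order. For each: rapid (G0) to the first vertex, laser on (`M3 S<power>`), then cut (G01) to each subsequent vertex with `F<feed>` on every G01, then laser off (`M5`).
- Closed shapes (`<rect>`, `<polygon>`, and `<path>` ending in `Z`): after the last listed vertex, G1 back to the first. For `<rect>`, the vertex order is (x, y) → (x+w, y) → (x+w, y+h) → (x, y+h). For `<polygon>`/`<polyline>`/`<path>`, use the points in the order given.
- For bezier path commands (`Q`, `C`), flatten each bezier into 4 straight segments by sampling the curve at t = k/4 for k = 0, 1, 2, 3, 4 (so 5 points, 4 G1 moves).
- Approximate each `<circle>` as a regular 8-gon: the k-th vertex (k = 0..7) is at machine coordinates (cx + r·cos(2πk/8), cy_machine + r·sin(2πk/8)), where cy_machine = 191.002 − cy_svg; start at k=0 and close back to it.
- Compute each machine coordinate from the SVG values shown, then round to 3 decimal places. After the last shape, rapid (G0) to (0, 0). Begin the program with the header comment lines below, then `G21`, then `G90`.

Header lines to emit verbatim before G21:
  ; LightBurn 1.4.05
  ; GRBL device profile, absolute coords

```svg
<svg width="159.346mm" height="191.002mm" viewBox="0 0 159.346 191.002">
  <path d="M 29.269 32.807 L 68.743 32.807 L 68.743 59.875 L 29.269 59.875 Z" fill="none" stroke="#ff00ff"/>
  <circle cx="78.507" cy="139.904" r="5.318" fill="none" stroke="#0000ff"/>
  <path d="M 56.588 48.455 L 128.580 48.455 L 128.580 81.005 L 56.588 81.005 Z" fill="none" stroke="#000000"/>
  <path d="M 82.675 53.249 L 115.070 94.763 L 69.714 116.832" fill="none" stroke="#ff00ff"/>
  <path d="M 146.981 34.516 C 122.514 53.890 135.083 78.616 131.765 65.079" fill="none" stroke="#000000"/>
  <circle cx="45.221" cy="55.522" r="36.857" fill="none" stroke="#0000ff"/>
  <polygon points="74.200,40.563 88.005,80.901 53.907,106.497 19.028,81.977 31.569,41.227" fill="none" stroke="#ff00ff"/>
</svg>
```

viewBox `0 0 159.346 191.002` with mm width/height → 1 unit = 1 mm. Flip: y_m = 191.002 − y_svg.

**Shape 1** — `<path>` rectangle, stroke `#ff00ff` → engrave (S277, F2831). Machine vertices: (29.269,158.195) → (68.743,158.195) → (68.743,131.127) → (29.269,131.127) → (29.269,158.195). Closed: final G1 returns to the first vertex.

**Shape 2** — `<circle>` circle, stroke `#0000ff` → cut (S869, F653). Machine vertices: (83.825,51.098) → (82.267,54.858) → (78.507,56.416) → (74.747,54.858) → (73.189,51.098) → (74.747,47.338) → (78.507,45.780) → (82.267,47.338) → (83.825,51.098). Closed: final G1 returns to the first vertex.

**Shape 3** — `<path>` rectangle, stroke `#000000` → score (S548, F2262). Machine vertices: (56.588,142.547) → (128.580,142.547) → (128.580,109.997) → (56.588,109.997) → (56.588,142.547). Closed: final G1 returns to the first vertex.

**Shape 4** — `<path>` open polyline, stroke `#ff00ff` → engrave (S277, F2831). Machine vertices: (82.675,137.753) → (115.070,96.239) → (69.714,74.170). Open path.

**Shape 5** — `<path>` cubic bezier, stroke `#000000` → score (S548, F2262). Control points (SVG): P0=(146.981,34.516), P1=(122.514,53.890), P2=(135.083,78.616), P3=(131.765,65.079); sampled at t=k/4. Machine vertices: (146.981,156.486) → (134.748,141.633) → (131.442,128.863) → (132.102,122.263) → (131.765,125.923). Open path.

**Shape 6** — `<circle>` circle, stroke `#0000ff` → cut (S869, F653). Machine vertices: (82.078,135.480) → (71.283,161.542) → (45.221,172.337) → (19.159,161.542) → (8.364,135.480) → (19.159,109.418) → (45.221,98.623) → (71.283,109.418) → (82.078,135.480). Closed: final G1 returns to the first vertex.

**Shape 7** — `<polygon>` regular polygon, stroke `#ff00ff` → engrave (S277, F2831). Machine vertices: (74.200,150.439) → (88.005,110.101) → (53.907,84.505) → (19.028,109.025) → (31.569,149.775) → (74.200,150.439). Closed: final G1 returns to the first vertex.

; LightBurn 1.4.05
; GRBL device profile, absolute coords
G21
G90
G0 X29.269 Y158.195
M3 S277
G01 X68.743 Y158.195 F2831
G01 X68.743 Y131.127 F2831
G01 X29.269 Y131.127 F2831
G01 X29.269 Y158.195 F2831
M5
G0 X83.825 Y51.098
M3 S869
G01 X82.267 Y54.858 F653
G01 X78.507 Y56.416 F653
G01 X74.747 Y54.858 F653
G01 X73.189 Y51.098 F653
G01 X74.747 Y47.338 F653
G01 X78.507 Y45.780 F653
G01 X82.267 Y47.338 F653
G01 X83.825 Y51.098 F653
M5
G0 X56.588 Y142.547
M3 S548
G01 X128.580 Y142.547 F2262
G01 X128.580 Y109.997 F2262
G01 X56.588 Y109.997 F2262
G01 X56.588 Y142.547 F2262
M5
G0 X82.675 Y137.753
M3 S277
G01 X115.070 Y96.239 F2831
G01 X69.714 Y74.170 F2831
M5
G0 X146.981 Y156.486
M3 S548
G01 X134.748 Y141.633 F2262
G01 X131.442 Y128.863 F2262
G01 X132.102 Y122.263 F2262
G01 X131.765 Y125.923 F2262
M5
G0 X82.078 Y135.480
M3 S869
G01 X71.283 Y161.542 F653
G01 X45.221 Y172.337 F653
G01 X19.159 Y161.542 F653
G01 X8.364 Y135.480 F653
G01 X19.159 Y109.418 F653
G01 X45.221 Y98.623 F653
G01 X71.283 Y109.418 F653
G01 X82.078 Y135.480 F653
M5
G0 X74.200 Y150.439
M3 S277
G01 X88.005 Y110.101 F2831
G01 X53.907 Y84.505 F2831
G01 X19.028 Y109.025 F2831
G01 X31.569 Y149.775 F2831
G01 X74.200 Y150.439 F2831
M5
G0 X0.000 Y0.000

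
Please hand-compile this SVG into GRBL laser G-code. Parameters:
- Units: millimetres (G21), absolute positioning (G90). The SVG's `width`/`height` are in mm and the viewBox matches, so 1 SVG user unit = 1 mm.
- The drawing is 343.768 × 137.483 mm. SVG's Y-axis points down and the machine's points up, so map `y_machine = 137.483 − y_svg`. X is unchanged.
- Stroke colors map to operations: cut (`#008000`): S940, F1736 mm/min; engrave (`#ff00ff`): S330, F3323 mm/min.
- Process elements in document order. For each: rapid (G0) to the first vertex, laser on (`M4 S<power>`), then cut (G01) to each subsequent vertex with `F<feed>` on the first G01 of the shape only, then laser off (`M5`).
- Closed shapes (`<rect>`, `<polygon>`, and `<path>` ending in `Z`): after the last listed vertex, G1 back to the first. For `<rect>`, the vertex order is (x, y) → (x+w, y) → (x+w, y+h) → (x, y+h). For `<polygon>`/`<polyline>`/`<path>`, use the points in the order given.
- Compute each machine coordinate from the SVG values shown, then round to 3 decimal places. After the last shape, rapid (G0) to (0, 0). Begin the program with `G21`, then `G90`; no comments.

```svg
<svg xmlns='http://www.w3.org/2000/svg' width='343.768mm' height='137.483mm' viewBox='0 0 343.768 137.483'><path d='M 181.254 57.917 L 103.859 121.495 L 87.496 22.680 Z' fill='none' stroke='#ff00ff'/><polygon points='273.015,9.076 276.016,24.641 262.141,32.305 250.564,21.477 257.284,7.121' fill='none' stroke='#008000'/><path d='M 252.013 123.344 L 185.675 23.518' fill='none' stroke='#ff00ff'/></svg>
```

viewBox `0 0 343.768 137.483` with mm width/height → 1 unit = 1 mm. Flip: y_m = 137.483 − y_svg.

**Shape 1** — `<path>` regular polygon, stroke `#ff00ff` → engrave (S330, F3323). Machine vertices: (181.254,79.566) → (103.859,15.988) → (87.496,114.803) → (181.254,79.566). Closed: final G1 returns to the first vertex.

**Shape 2** — `<polygon>` regular polygon, stroke `#008000` → cut (S940, F1736). Machine vertices: (273.015,128.407) → (276.016,112.842) → (262.141,105.178) → (250.564,116.006) → (257.284,130.362) → (273.015,128.407). Closed: final G1 returns to the first vertex.

**Shape 3** — `<path>` line segment, stroke `#ff00ff` → engrave (S330, F3323). Machine vertices: (252.013,14.139) → (185.675,113.965). Open path.

G21
G90
G0 X181.254 Y79.566
M4 S330
G01 X103.859 Y15.988 F3323
G01 X87.496 Y114.803
G01 X181.254 Y79.566
M5
G0 X273.015 Y128.407
M4 S940
G01 X276.016 Y112.842 F1736
G01 X262.141 Y105.178
G01 X250.564 Y116.006
G01 X257.284 Y130.362
G01 X273.015 Y128.407
M5
G0 X252.013 Y14.139
M4 S330
G01 X185.675 Y113.965 F3323
M5
G0 X0.000 Y0.000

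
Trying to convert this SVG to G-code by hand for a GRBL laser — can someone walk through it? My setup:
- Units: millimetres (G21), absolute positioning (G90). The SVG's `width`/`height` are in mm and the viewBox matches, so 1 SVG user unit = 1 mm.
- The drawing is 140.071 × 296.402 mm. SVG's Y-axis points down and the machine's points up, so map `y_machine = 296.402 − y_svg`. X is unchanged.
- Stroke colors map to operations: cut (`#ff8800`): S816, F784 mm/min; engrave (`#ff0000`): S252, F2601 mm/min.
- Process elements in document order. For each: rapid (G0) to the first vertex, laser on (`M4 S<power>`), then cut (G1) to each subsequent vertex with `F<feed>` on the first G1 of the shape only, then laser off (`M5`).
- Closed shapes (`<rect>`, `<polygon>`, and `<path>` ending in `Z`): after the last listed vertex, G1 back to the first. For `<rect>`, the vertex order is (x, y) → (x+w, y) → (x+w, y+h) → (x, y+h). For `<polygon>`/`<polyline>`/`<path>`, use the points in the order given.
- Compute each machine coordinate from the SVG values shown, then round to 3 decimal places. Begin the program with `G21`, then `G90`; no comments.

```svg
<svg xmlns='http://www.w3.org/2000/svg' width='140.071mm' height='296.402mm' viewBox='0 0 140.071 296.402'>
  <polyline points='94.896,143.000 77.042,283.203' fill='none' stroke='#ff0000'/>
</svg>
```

G21
G90
G0 X94.896 Y153.402
M4 S252
G1 X77.042 Y13.199 F2601
M5

viewBox `0 0 140.071 296.402` with mm width/height → 1 unit = 1 mm. Flip: y_m = 296.402 − y_svg.

**Shape 1** — `<polyline>` line segment, stroke `#ff0000` → engrave (S252, F2601). Machine vertices: (94.896,153.402) → (77.042,13.199). Open path.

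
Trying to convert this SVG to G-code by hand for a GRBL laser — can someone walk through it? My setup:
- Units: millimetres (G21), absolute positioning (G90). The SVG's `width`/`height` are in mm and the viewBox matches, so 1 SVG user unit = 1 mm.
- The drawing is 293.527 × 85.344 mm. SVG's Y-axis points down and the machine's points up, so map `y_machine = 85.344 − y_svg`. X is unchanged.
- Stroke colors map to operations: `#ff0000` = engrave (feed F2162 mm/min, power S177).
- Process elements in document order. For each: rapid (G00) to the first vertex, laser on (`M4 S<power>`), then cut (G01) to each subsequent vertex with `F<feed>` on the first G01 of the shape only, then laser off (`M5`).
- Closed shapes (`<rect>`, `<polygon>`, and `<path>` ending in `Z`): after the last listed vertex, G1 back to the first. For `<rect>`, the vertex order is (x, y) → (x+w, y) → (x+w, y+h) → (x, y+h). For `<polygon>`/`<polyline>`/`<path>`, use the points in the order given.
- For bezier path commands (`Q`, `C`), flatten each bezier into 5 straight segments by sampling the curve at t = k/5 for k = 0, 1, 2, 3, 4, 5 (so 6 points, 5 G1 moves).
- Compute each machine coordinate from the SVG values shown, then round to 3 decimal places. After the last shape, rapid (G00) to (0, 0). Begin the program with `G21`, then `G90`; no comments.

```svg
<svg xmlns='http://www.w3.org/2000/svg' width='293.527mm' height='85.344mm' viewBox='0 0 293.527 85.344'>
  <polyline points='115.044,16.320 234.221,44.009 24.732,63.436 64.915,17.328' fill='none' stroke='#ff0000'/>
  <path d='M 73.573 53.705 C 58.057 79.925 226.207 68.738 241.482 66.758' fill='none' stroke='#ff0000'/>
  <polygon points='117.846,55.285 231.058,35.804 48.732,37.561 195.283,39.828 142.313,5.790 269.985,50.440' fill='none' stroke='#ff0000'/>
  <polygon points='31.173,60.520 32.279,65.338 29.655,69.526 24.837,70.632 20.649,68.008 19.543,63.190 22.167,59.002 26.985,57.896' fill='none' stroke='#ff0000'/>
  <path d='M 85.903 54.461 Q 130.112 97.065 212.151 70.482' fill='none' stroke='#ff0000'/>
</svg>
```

G21
G90
G00 X115.044 Y69.024
M4 S177
G01 X234.221 Y41.335 F2162
G01 X24.732 Y21.908
G01 X64.915 Y68.016
M5
G00 X73.573 Y31.639
M4 S177
G01 X83.611 Y20.023 F2162
G01 X121.575 Y15.147
G01 X171.311 Y14.774
G01 X216.664 Y16.666
G01 X241.482 Y18.586
M5
G00 X117.846 Y30.059
M4 S177
G01 X231.058 Y49.540 F2162
G01 X48.732 Y47.783
G01 X195.283 Y45.516
G01 X142.313 Y79.554
G01 X269.985 Y34.904
G01 X117.846 Y30.059
M5
G00 X31.173 Y24.824
M4 S177
G01 X32.279 Y20.006 F2162
G01 X29.655 Y15.818
G01 X24.837 Y14.712
G01 X20.649 Y17.336
G01 X19.543 Y22.154
G01 X22.167 Y26.342
G01 X26.985 Y27.448
G01 X31.173 Y24.824
M5
G00 X85.903 Y30.883
M4 S177
G01 X105.100 Y16.609 F2162
G01 X127.323 Y7.870
G01 X152.573 Y4.666
G01 X180.849 Y6.996
G01 X212.151 Y14.862
M5
G00 X0.000 Y0.000

viewBox `0 0 293.527 85.344` with mm width/height → 1 unit = 1 mm. Flip: y_m = 85.344 − y_svg.

**Shape 1** — `<polyline>` open polyline, stroke `#ff0000` → engrave (S177, F2162). Machine vertices: (115.044,69.024) → (234.221,41.335) → (24.732,21.908) → (64.915,68.016). Open path.

**Shape 2** — `<path>` cubic bezier, stroke `#ff0000` → engrave (S177, F2162). Control points (SVG): P0=(73.573,53.705), P1=(58.057,79.925), P2=(226.207,68.738), P3=(241.482,66.758); sampled at t=k/5. Machine vertices: (73.573,31.639) → (83.611,20.023) → (121.575,15.147) → (171.311,14.774) → (216.664,16.666) → (241.482,18.586). Open path.

**Shape 3** — `<polygon>` closed polygon, stroke `#ff0000` → engrave (S177, F2162). Machine vertices: (117.846,30.059) → (231.058,49.540) → (48.732,47.783) → (195.283,45.516) → (142.313,79.554) → (269.985,34.904) → (117.846,30.059). Closed: final G1 returns to the first vertex.

**Shape 4** — `<polygon>` regular polygon, stroke `#ff0000` → engrave (S177, F2162). Machine vertices: (31.173,24.824) → (32.279,20.006) → (29.655,15.818) → (24.837,14.712) → (20.649,17.336) → (19.543,22.154) → (22.167,26.342) → (26.985,27.448) → (31.173,24.824). Closed: final G1 returns to the first vertex.

**Shape 5** — `<path>` quadratic bezier, stroke `#ff0000` → engrave (S177, F2162). Control points (SVG): P0=(85.903,54.461), P1=(130.112,97.065), P2=(212.151,70.482); sampled at t=k/5. Machine vertices: (85.903,30.883) → (105.100,16.609) → (127.323,7.870) → (152.573,4.666) → (180.849,6.996) → (212.151,14.862). Open path.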